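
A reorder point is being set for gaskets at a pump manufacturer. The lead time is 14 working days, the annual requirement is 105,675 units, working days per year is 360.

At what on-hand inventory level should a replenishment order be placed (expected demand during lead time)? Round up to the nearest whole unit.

Daily demand d = 105,675 / 360 = 293.542 units/day
Demand during lead time = 293.542 × 14 = 4,109.58
Reorder point = 4,109.58 → round up

4,110 units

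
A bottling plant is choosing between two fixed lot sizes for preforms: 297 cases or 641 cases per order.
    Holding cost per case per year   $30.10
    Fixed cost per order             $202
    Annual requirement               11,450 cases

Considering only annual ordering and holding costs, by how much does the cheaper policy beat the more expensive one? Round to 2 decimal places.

$997.93

Annual cost at Q: ordering D·S/Q plus holding Q·H/2.
TC(297) = (11,450/297)×202 + (297/2)×30.1 = $12,257.39
TC(641) = (11,450/641)×202 + (641/2)×30.1 = $13,255.32
Lots of 297 are cheaper by $997.93.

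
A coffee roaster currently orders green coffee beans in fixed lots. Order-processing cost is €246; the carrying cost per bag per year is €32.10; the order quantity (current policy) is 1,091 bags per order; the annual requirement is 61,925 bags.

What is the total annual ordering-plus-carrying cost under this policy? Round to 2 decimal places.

Annual ordering cost = (D/Q)·S = (61,925/1,091) × 246 = €13,962.92
Annual holding cost  = (Q/2)·H = (1,091/2) × 32.1 = €17,510.55
Total = €13,962.92 + €17,510.55 = €31,473.47

€31,473.47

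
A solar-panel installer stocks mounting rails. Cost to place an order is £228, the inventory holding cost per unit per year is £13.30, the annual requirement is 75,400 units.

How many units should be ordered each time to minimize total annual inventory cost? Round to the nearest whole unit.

Optimal lot size Q* = (2 × 75,400 × £228 / £13.3)^½ ≈ 1,607.84

1,608 units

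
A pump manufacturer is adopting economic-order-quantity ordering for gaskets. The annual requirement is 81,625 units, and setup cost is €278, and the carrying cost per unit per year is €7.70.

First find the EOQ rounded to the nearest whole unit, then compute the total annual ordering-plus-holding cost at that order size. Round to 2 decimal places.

€18,693.66

Q* = √(2·D·S / H) = √(2·81,625·278 / 7.7) = √5,893,961.0 ≈ 2,427.75 → Q = 2,428 units
Orders/yr = 81,625/2,428 = 33.618; ordering cost = 33.618 × €278 = €9,345.86
Average inventory = 2,428/2 = 1214; holding cost = 1214 × €7.7 = €9,347.80
Total = €9,345.86 + €9,347.80 = €18,693.66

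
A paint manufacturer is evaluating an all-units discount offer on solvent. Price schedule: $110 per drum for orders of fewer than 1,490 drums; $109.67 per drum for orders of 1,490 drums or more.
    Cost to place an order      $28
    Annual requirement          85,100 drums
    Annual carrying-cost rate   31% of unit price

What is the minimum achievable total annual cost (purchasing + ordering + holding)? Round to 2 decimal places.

$9,359,844.48

H₁ = 31%×$110 = $34.1000;  H₂ = 31%×$109.67 = $33.9977
EOQ₁ = √(2×85,100×28/34.1000) = 373.84  (< 1,490, feasible at tier 1)
EOQ₂ = √(2×85,100×28/33.9977) = 374.40  (< 1,490 → use Q = 1,490 at tier-2 price)
TC(tier 1 (EOQ₁), Q≈373.8) = $9,373,747.82
TC(tier 2, Q≈1,490.0) = $9,359,844.48
Minimum at tier 2: $9,359,844.48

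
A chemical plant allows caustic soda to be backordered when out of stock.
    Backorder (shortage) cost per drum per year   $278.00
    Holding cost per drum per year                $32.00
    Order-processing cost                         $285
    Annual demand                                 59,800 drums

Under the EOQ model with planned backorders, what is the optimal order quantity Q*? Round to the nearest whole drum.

Q* = √(2DS/H) · √((H + b)/b)
   = √(2 × 59,800 × 285 / 32) · √((32 + 278) / 278)
   = 1,032.079 × 1.0560 ≈ 1,089.86

1,090 drums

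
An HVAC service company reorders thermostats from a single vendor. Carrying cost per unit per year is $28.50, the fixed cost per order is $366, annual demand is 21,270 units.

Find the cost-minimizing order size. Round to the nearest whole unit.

EOQ = √(2DS/H) = √(2 × 21,270 × 366 / 28.5)
    = √(546,303.16) ≈ 739.12

739 units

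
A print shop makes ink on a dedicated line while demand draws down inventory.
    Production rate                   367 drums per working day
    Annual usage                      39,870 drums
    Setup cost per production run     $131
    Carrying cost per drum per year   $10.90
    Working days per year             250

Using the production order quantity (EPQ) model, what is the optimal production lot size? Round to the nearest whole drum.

d = 39,870/250 = 159.4800 drums/day;  effective holding cost H(1 − d/p) = 10.9·(1 − 159.4800/367) = 6.16340
Q* = √(2DS / H_eff) = √(2·39,870·131 / 6.16340) ≈ 1,301.86

1,302 drums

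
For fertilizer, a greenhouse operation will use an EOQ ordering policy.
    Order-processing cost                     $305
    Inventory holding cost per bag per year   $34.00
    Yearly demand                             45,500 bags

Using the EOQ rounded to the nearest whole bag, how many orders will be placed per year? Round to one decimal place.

50.3 orders per year

Q* = √(2·D·S / H) = √(2·45,500·305 / 34) = √816,323.5 ≈ 903.51 → Q = 904
N = D/Q = 45,500/904 ≈ 50.332 orders/yr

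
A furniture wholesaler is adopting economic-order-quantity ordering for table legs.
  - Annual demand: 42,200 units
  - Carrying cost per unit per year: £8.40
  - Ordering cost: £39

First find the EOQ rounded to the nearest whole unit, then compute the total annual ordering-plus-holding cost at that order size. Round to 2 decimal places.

£5,258.27

Q* = √(2·D·S / H) = √(2·42,200·39 / 8.4) = √391,857.1 ≈ 625.98 → Q = 626 units
Orders/yr = 42,200/626 = 67.412; ordering cost = 67.412 × £39 = £2,629.07
Average inventory = 626/2 = 313; holding cost = 313 × £8.4 = £2,629.20
Total = £2,629.07 + £2,629.20 = £5,258.27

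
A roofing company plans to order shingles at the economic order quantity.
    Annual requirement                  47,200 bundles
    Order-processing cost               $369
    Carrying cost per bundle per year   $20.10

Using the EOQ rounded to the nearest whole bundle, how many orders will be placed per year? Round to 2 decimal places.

2DS/H = 2·47,200·369/20.1 = 1,733,014.93
EOQ = √1,733,014.93 ≈ 1,316.44 → Q = 1,316
N = D/Q = 47,200/1,316 ≈ 35.866 orders/yr

35.87 orders per year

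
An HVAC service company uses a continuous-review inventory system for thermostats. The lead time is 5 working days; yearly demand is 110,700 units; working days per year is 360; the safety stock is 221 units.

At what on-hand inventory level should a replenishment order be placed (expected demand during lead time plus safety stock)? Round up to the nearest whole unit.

Daily demand d = 110,700 / 360 = 307.500 units/day
Demand during lead time = 307.500 × 5 = 1,537.50
Reorder point = 1,537.50 + 221 = 1,758.50 → round up

1,759 units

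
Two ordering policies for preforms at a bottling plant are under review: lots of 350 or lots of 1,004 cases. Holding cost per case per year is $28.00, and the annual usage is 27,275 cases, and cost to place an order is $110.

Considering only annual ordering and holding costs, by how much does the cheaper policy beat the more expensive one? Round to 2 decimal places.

$3,572.15

Annual cost at Q: ordering D·S/Q plus holding Q·H/2.
TC(350) = (27,275/350)×110 + (350/2)×28 = $13,472.14
TC(1,004) = (27,275/1,004)×110 + (1,004/2)×28 = $17,044.30
Lots of 350 are cheaper by $3,572.15.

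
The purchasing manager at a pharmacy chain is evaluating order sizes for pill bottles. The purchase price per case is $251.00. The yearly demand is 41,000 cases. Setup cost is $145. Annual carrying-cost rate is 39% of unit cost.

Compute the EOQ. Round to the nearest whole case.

349 cases

Carrying cost H = $251 × 39% = $97.8900/case/yr
EOQ = √(2DS/H) = √(2 × 41,000 × 145 / 97.89)
    = √(121,462.87) ≈ 348.52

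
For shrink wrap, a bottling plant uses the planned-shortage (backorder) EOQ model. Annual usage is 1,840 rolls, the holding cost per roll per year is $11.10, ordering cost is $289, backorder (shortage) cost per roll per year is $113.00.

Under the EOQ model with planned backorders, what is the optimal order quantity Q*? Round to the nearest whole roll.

324 rolls

Basic EOQ = √(2·1,840·289/11.1) = 309.536
Backorder adjustment √((H+b)/b) = √((11.1+113)/113) = 1.0480
Q* = 309.536 × 1.0480 ≈ 324.38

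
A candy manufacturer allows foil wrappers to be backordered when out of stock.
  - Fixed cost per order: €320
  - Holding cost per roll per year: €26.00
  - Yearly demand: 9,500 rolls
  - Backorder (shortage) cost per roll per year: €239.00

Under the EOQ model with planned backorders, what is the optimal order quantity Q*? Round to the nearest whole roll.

Basic EOQ = √(2·9,500·320/26) = 483.576
Backorder adjustment √((H+b)/b) = √((26+239)/239) = 1.0530
Q* = 483.576 × 1.0530 ≈ 509.20

509 rolls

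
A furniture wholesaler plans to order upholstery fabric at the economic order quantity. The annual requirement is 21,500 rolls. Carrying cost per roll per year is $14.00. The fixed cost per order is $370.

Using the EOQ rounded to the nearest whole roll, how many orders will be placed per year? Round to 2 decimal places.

Optimal lot size Q* = (2 × 21,500 × $370 / $14)^½ ≈ 1,066.03 → Q = 1,066
Orders per year = D/Q = 21,500 / 1,066 = 20.169

20.17 orders per year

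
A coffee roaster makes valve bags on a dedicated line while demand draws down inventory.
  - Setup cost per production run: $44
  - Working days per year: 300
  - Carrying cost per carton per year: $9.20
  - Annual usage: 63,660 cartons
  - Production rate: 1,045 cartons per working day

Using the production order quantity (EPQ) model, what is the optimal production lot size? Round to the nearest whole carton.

d = 63,660/300 = 212.2000 cartons/day;  effective holding cost H(1 − d/p) = 9.2·(1 − 212.2000/1045) = 7.33183
Q* = √(2DS / H_eff) = √(2·63,660·44 / 7.33183) ≈ 874.11

874 cartons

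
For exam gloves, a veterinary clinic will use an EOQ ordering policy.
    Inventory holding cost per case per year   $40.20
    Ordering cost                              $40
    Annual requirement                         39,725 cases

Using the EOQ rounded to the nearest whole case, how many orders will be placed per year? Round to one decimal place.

Optimal lot size Q* = (2 × 39,725 × $40 / $40.2)^½ ≈ 281.17 → Q = 281
N = D/Q = 39,725/281 ≈ 141.370 orders/yr

141.4 orders per year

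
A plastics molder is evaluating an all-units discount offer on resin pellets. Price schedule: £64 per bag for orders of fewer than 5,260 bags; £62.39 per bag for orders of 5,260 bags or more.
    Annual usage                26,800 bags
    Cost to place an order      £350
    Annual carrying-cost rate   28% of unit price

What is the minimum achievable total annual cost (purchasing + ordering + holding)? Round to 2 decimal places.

£1,719,779.27

H₁ = 28%×£64 = £17.9200;  H₂ = 28%×£62.39 = £17.4692
EOQ₁ = √(2×26,800×350/17.9200) = 1,023.17  (< 5,260, feasible at tier 1)
EOQ₂ = √(2×26,800×350/17.4692) = 1,036.29  (< 5,260 → use Q = 5,260 at tier-2 price)
TC(tier 1 (EOQ₁), Q≈1,023.2) = £1,733,535.19
TC(tier 2, Q≈5,260.0) = £1,719,779.27
Minimum at tier 2: £1,719,779.27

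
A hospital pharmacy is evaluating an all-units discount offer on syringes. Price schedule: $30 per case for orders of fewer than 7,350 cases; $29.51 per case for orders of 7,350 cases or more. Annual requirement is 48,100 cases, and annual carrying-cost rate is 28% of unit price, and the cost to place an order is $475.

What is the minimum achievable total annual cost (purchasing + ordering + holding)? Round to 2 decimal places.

$1,452,905.29

H₁ = 28%×$30 = $8.4000;  H₂ = 28%×$29.51 = $8.2628
EOQ₁ = √(2×48,100×475/8.4000) = 2,332.36  (< 7,350, feasible at tier 1)
EOQ₂ = √(2×48,100×475/8.2628) = 2,351.64  (< 7,350 → use Q = 7,350 at tier-2 price)
TC(tier 1 (EOQ₁), Q≈2,332.4) = $1,462,591.78
TC(tier 2, Q≈7,350.0) = $1,452,905.29
Minimum at tier 2: $1,452,905.29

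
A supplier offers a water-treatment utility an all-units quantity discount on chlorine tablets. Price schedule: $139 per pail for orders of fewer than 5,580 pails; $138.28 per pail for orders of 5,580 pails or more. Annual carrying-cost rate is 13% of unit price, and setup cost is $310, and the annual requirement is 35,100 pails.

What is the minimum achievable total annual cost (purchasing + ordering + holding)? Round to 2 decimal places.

$4,898,730.26

H₁ = 13%×$139 = $18.0700;  H₂ = 13%×$138.28 = $17.9764
EOQ₁ = √(2×35,100×310/18.0700) = 1,097.41  (< 5,580, feasible at tier 1)
EOQ₂ = √(2×35,100×310/17.9764) = 1,100.27  (< 5,580 → use Q = 5,580 at tier-2 price)
TC(tier 1 (EOQ₁), Q≈1,097.4) = $4,898,730.26
TC(tier 2, Q≈5,580.0) = $4,905,732.16
Minimum at tier 1 (EOQ₁): $4,898,730.26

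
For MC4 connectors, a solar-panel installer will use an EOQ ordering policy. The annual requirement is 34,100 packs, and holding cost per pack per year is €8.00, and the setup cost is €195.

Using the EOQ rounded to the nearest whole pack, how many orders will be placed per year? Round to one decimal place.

2DS/H = 2·34,100·195/8 = 1,662,375.00
EOQ = √1,662,375.00 ≈ 1,289.33 → Q = 1,289
N = D/Q = 34,100/1,289 ≈ 26.455 orders/yr

26.5 orders per year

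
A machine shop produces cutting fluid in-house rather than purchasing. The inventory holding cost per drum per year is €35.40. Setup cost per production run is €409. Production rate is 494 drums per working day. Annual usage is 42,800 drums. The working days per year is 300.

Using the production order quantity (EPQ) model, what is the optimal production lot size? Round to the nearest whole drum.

1,179 drums

Daily demand d = 42,800/300 = 142.667; p = 494; 1 − d/p = 0.71120
EPQ = √(2DS / (H(1 − d/p)))
    = √(2 × 42,800 × 409 / (35.4 × 0.71120)) ≈ 1,179.24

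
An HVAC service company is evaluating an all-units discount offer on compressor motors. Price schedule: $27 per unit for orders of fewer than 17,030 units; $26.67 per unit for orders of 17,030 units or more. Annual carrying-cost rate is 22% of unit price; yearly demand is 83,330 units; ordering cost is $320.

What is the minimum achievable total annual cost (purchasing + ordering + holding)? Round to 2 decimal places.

$2,267,708.52

H₁ = 22%×$27 = $5.9400;  H₂ = 22%×$26.67 = $5.8674
EOQ₁ = √(2×83,330×320/5.9400) = 2,996.38  (< 17,030, feasible at tier 1)
EOQ₂ = √(2×83,330×320/5.8674) = 3,014.86  (< 17,030 → use Q = 17,030 at tier-2 price)
TC(tier 1 (EOQ₁), Q≈2,996.4) = $2,267,708.52
TC(tier 2, Q≈17,030.0) = $2,273,937.81
Minimum at tier 1 (EOQ₁): $2,267,708.52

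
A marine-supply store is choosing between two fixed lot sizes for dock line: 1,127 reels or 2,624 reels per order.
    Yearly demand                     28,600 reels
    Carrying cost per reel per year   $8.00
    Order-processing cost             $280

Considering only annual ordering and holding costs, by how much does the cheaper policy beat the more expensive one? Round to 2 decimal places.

$1,934.24

For each Q, cost = (D/Q)·S + (Q/2)·H.
TC(1,127) = (28,600/1,127)×280 + (1,127/2)×8 = $11,613.59
TC(2,624) = (28,600/2,624)×280 + (2,624/2)×8 = $13,547.83
Cheaper: Q = 1,127.  Difference = $1,934.24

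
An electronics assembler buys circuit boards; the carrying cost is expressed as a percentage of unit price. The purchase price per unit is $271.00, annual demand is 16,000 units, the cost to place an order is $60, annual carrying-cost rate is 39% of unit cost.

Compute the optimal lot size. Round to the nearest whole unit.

Carrying cost H = $271 × 39% = $105.6900/unit/yr
Optimal lot size Q* = (2 × 16,000 × $60 / $105.69)^½ ≈ 134.78

135 units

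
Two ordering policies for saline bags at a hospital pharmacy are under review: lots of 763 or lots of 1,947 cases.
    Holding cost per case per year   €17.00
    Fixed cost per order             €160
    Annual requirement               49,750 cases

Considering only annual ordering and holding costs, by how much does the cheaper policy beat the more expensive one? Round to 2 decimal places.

TC(Q) = (D/Q)S + (Q/2)H
TC(763) = (49,750/763)×160 + (763/2)×17 = €16,918.00
TC(1,947) = (49,750/1,947)×160 + (1,947/2)×17 = €20,637.84
|ΔTC| = |€16,918.00 − €20,637.84| = €3,719.84

€3,719.84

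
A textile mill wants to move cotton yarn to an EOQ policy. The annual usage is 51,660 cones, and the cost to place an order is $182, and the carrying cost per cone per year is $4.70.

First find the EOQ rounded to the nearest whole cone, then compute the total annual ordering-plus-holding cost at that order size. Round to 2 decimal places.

$9,401.06

EOQ = √(2DS/H) = √(2 × 51,660 × 182 / 4.7)
    = √(4,000,902.13) ≈ 2,000.23 → Q = 2,000 cones
Annual ordering cost = (D/Q)·S = (51,660/2,000) × 182 = $4,701.06
Annual holding cost  = (Q/2)·H = (2,000/2) × 4.7 = $4,700.00
Total = $4,701.06 + $4,700.00 = $9,401.06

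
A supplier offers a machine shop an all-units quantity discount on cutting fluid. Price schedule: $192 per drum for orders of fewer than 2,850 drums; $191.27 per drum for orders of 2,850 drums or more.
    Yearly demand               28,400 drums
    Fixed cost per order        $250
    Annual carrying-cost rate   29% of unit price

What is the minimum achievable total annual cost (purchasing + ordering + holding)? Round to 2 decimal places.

H₁ = 29%×$192 = $55.6800;  H₂ = 29%×$191.27 = $55.4683
EOQ₁ = √(2×28,400×250/55.6800) = 505.00  (< 2,850, feasible at tier 1)
EOQ₂ = √(2×28,400×250/55.4683) = 505.97  (< 2,850 → use Q = 2,850 at tier-2 price)
TC(tier 1 (EOQ₁), Q≈505.0) = $5,480,918.61
TC(tier 2, Q≈2,850.0) = $5,513,601.56
Minimum at tier 1 (EOQ₁): $5,480,918.61

$5,480,918.61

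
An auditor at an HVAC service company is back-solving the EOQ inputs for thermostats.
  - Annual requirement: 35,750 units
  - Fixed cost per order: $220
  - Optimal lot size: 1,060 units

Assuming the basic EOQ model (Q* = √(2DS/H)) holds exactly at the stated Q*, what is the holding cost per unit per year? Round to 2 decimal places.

$14.00

From Q* = √(2DS/H) ⇒ Q*² = 2DS/H.
H = 2DS / Q² = 2 × 35,750 × 220 / 1,060² = 13.9996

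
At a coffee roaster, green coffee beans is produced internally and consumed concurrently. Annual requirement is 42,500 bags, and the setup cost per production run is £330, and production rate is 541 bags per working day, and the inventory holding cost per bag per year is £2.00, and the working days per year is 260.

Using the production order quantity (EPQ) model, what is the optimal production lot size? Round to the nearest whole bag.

d = 42,500/260 = 163.4615 bags/day;  effective holding cost H(1 − d/p) = 2·(1 − 163.4615/541) = 1.39571
Q* = √(2DS / H_eff) = √(2·42,500·330 / 1.39571) ≈ 4,483.01

4,483 bags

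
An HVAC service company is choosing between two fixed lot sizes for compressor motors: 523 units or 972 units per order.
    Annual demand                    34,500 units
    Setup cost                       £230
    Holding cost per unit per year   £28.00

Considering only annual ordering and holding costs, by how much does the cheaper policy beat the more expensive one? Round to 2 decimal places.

TC(Q) = (D/Q)S + (Q/2)H
TC(523) = (34,500/523)×230 + (523/2)×28 = £22,494.08
TC(972) = (34,500/972)×230 + (972/2)×28 = £21,771.58
|ΔTC| = |£22,494.08 − £21,771.58| = £722.50

£722.50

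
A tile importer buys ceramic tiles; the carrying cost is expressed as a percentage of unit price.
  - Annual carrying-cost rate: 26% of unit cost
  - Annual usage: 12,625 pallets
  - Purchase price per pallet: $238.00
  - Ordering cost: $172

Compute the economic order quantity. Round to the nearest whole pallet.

265 pallets

Carrying cost H = $238 × 26% = $61.8800/pallet/yr
EOQ = √(2DS/H) = √(2 × 12,625 × 172 / 61.88)
    = √(70,184.23) ≈ 264.92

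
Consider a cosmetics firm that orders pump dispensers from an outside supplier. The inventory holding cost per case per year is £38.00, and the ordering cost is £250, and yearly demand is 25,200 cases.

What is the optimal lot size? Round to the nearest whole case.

2DS/H = 2·25,200·250/38 = 331,578.95
EOQ = √331,578.95 ≈ 575.83

576 cases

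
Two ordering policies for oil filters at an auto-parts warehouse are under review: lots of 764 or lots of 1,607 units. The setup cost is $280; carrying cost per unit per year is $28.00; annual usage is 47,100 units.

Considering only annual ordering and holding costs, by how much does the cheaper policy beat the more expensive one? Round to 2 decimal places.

$2,746.82

Annual cost at Q: ordering D·S/Q plus holding Q·H/2.
TC(764) = (47,100/764)×280 + (764/2)×28 = $27,957.78
TC(1,607) = (47,100/1,607)×280 + (1,607/2)×28 = $30,704.60
Cheaper: Q = 764.  Difference = $2,746.82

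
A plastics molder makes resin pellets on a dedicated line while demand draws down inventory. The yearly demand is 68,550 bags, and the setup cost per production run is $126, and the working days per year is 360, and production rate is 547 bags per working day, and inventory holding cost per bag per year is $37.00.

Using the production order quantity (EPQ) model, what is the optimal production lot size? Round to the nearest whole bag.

Daily demand d = 68,550/360 = 190.417; p = 547; 1 − d/p = 0.65189
EPQ = √(2DS / (H(1 − d/p)))
    = √(2 × 68,550 × 126 / (37 × 0.65189)) ≈ 846.28

846 bags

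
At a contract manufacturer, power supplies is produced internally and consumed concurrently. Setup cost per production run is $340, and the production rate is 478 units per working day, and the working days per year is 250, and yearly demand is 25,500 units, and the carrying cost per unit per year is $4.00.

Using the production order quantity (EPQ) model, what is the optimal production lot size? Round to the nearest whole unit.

d = 25,500/250 = 102.0000 units/day;  effective holding cost H(1 − d/p) = 4·(1 − 102.0000/478) = 3.14644
Q* = √(2DS / H_eff) = √(2·25,500·340 / 3.14644) ≈ 2,347.55

2,348 units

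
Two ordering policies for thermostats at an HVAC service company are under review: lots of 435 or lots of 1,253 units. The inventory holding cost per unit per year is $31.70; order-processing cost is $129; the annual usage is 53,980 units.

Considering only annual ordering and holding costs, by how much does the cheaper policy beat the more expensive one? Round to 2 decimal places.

TC(Q) = (D/Q)S + (Q/2)H
TC(435) = (53,980/435)×129 + (435/2)×31.7 = $22,902.61
TC(1,253) = (53,980/1,253)×129 + (1,253/2)×31.7 = $25,417.45
Lots of 435 are cheaper by $2,514.84.

$2,514.84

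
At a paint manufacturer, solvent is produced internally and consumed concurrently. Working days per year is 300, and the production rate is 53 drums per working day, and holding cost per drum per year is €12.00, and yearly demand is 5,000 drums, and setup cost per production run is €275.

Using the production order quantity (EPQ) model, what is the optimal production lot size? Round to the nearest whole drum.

578 drums

d = 5,000/300 = 16.6667 drums/day;  effective holding cost H(1 − d/p) = 12·(1 − 16.6667/53) = 8.22642
Q* = √(2DS / H_eff) = √(2·5,000·275 / 8.22642) ≈ 578.18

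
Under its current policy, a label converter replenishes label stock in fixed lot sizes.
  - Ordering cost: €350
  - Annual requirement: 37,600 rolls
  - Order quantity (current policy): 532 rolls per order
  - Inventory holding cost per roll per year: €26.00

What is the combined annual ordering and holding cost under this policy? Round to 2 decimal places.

Ordering: D/Q × S = 37,600/532 × €350 = €24,736.84
Holding:  Q/2 × H = 532/2 × €26 = €6,916.00
Total = €24,736.84 + €6,916.00 = €31,652.84

€31,652.84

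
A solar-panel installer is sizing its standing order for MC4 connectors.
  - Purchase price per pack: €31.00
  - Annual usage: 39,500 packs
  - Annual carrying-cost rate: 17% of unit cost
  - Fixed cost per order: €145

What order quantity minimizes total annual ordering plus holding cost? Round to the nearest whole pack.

1,474 packs

Carrying cost H = €31 × 17% = €5.2700/pack/yr
Q* = √(2·D·S / H) = √(2·39,500·145 / 5.27) = √2,173,624.3 ≈ 1,474.32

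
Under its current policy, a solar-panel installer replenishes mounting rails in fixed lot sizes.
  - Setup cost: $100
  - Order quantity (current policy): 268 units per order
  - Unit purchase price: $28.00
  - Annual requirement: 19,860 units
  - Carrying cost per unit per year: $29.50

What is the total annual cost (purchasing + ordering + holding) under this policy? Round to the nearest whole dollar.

$567,443

Ordering: D/Q × S = 19,860/268 × $100 = $7,410.45
Holding:  Q/2 × H = 268/2 × $29.5 = $3,953.00
Purchase cost = D·C = 19,860 × 28 = $556,080.00
Total = $7,410.45 + $3,953.00 + $556,080.00 = $567,443.45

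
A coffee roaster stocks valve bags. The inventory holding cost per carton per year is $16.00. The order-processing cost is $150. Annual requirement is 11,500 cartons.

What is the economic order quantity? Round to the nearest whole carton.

464 cartons

2DS/H = 2·11,500·150/16 = 215,625.00
EOQ = √215,625.00 ≈ 464.35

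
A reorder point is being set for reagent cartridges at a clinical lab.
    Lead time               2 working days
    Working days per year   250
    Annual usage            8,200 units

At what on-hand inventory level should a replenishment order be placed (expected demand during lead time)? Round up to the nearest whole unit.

Daily demand d = 8,200 / 250 = 32.800 units/day
Demand during lead time = 32.800 × 2 = 65.60
Reorder point = 65.60 → round up

66 units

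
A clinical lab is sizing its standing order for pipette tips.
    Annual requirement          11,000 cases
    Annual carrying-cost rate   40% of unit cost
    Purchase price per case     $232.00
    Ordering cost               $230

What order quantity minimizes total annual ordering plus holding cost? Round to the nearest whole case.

234 cases

Carrying cost H = $232 × 40% = $92.8000/case/yr
Optimal lot size Q* = (2 × 11,000 × $230 / $92.8)^½ ≈ 233.51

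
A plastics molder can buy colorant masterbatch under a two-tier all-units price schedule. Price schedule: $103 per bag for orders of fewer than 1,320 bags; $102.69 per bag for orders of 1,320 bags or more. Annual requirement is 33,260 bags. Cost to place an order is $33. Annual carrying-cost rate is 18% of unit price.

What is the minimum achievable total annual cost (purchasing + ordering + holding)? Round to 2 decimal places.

$3,428,500.47

H₁ = 18%×$103 = $18.5400;  H₂ = 18%×$102.69 = $18.4842
EOQ₁ = √(2×33,260×33/18.5400) = 344.09  (< 1,320, feasible at tier 1)
EOQ₂ = √(2×33,260×33/18.4842) = 344.61  (< 1,320 → use Q = 1,320 at tier-2 price)
TC(tier 1 (EOQ₁), Q≈344.1) = $3,432,159.52
TC(tier 2, Q≈1,320.0) = $3,428,500.47
Minimum at tier 2: $3,428,500.47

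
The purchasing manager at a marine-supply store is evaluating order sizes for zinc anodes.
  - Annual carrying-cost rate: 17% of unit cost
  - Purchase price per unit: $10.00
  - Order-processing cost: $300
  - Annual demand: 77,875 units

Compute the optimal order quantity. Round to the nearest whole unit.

H = i·C = 0.17 × $10 = $1.7000 per unit-year
EOQ = √(2DS/H) = √(2 × 77,875 × 300 / 1.7)
    = √(27,485,294.12) ≈ 5,242.64

5,243 units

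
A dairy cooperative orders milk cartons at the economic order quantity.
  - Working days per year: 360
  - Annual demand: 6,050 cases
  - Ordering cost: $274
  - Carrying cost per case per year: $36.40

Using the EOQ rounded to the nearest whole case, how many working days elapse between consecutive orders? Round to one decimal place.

Optimal lot size Q* = (2 × 6,050 × $274 / $36.4)^½ ≈ 301.80 → Q = 302 cases
Cycle time = (working days × Q)/D = (360 × 302) / 6,050 = 17.970 days

18.0 days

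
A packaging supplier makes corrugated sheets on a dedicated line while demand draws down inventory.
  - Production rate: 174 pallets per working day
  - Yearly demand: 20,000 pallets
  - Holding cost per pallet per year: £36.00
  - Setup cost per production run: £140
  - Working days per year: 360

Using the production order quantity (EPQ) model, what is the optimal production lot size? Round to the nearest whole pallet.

Daily demand d = 20,000/360 = 55.556; p = 174; 1 − d/p = 0.68072
EPQ = √(2DS / (H(1 − d/p)))
    = √(2 × 20,000 × 140 / (36 × 0.68072)) ≈ 478.04

478 pallets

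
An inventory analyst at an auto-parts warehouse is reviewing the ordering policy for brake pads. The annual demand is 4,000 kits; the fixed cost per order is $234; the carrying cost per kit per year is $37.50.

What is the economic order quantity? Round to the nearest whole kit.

Optimal lot size Q* = (2 × 4,000 × $234 / $37.5)^½ ≈ 223.43

223 kits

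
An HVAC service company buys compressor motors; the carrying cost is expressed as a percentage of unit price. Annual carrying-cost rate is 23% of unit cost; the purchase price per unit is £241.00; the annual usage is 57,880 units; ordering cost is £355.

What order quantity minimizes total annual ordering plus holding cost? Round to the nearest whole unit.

861 units

Carrying cost H = £241 × 23% = £55.4300/unit/yr
2DS/H = 2·57,880·355/55.43 = 741,381.92
EOQ = √741,381.92 ≈ 861.04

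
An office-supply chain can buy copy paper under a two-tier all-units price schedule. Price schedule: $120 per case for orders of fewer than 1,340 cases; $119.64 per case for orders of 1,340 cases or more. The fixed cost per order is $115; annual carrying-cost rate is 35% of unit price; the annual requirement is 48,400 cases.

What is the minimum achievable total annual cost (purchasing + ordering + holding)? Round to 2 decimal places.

$5,822,785.31

H₁ = 35%×$120 = $42.0000;  H₂ = 35%×$119.64 = $41.8740
EOQ₁ = √(2×48,400×115/42.0000) = 514.83  (< 1,340, feasible at tier 1)
EOQ₂ = √(2×48,400×115/41.8740) = 515.60  (< 1,340 → use Q = 1,340 at tier-2 price)
TC(tier 1 (EOQ₁), Q≈514.8) = $5,829,622.77
TC(tier 2, Q≈1,340.0) = $5,822,785.31
Minimum at tier 2: $5,822,785.31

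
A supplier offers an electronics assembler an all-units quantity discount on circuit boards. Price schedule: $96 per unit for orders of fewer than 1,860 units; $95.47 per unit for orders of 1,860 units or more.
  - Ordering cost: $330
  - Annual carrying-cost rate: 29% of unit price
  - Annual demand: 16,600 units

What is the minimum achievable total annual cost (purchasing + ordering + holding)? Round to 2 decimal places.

$1,611,064.68

H₁ = 29%×$96 = $27.8400;  H₂ = 29%×$95.47 = $27.6863
EOQ₁ = √(2×16,600×330/27.8400) = 627.32  (< 1,860, feasible at tier 1)
EOQ₂ = √(2×16,600×330/27.6863) = 629.06  (< 1,860 → use Q = 1,860 at tier-2 price)
TC(tier 1 (EOQ₁), Q≈627.3) = $1,611,064.68
TC(tier 2, Q≈1,860.0) = $1,613,495.42
Minimum at tier 1 (EOQ₁): $1,611,064.68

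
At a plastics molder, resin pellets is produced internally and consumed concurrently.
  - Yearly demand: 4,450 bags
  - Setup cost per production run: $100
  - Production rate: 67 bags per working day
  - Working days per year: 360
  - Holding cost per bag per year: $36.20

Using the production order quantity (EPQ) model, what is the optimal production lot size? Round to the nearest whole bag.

d = 4,450/360 = 12.3611 bags/day;  effective holding cost H(1 − d/p) = 36.2·(1 − 12.3611/67) = 29.52131
Q* = √(2DS / H_eff) = √(2·4,450·100 / 29.52131) ≈ 173.63

174 bags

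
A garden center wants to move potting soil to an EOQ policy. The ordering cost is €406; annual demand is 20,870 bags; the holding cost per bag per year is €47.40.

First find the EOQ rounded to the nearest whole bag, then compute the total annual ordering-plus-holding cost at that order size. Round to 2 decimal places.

€28,341.86

Q* = √(2·D·S / H) = √(2·20,870·406 / 47.4) = √357,519.8 ≈ 597.93 → Q = 598 bags
Orders/yr = 20,870/598 = 34.900; ordering cost = 34.900 × €406 = €14,169.26
Average inventory = 598/2 = 299; holding cost = 299 × €47.4 = €14,172.60
Total = €14,169.26 + €14,172.60 = €28,341.86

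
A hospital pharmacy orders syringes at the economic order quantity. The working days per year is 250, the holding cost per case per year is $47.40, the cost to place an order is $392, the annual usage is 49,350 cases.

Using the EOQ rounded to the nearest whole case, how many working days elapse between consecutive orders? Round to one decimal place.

Optimal lot size Q* = (2 × 49,350 × $392 / $47.4)^½ ≈ 903.47 → Q = 903 cases
Days between orders = 250 / (D/Q) = 250 / 54.651 ≈ 4.574

4.6 days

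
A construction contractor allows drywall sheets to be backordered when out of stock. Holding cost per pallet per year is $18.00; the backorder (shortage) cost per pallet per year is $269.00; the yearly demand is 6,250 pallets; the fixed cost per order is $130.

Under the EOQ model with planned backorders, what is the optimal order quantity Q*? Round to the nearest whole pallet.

Basic EOQ = √(2·6,250·130/18) = 300.463
Backorder adjustment √((H+b)/b) = √((18+269)/269) = 1.0329
Q* = 300.463 × 1.0329 ≈ 310.35

310 pallets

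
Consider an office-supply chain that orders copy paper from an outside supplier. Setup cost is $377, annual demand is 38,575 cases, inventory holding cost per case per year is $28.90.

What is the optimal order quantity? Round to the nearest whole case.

1,003 cases

Optimal lot size Q* = (2 × 38,575 × $377 / $28.9)^½ ≈ 1,003.21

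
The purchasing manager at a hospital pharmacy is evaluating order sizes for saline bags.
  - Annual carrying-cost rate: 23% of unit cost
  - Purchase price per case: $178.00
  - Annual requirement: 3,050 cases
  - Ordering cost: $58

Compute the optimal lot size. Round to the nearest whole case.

93 cases

Carrying cost H = $178 × 23% = $40.9400/case/yr
EOQ = √(2DS/H) = √(2 × 3,050 × 58 / 40.94)
    = √(8,641.91) ≈ 92.96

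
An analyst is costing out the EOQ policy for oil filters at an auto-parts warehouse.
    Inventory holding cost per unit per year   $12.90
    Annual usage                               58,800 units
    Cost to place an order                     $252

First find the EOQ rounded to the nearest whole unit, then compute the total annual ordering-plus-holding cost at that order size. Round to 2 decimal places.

Q* = √(2·D·S / H) = √(2·58,800·252 / 12.9) = √2,297,302.3 ≈ 1,515.69 → Q = 1,516 units
Ordering: D/Q × S = 58,800/1,516 × $252 = $9,774.14
Holding:  Q/2 × H = 1,516/2 × $12.9 = $9,778.20
Total = $9,774.14 + $9,778.20 = $19,552.34

$19,552.34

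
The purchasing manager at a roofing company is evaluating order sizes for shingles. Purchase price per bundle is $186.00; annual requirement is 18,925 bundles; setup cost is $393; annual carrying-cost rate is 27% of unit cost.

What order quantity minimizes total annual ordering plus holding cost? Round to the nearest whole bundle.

Holding cost per bundle per year: H = 27% × $186 = $50.2200
Optimal lot size Q* = (2 × 18,925 × $393 / $50.22)^½ ≈ 544.24

544 bundles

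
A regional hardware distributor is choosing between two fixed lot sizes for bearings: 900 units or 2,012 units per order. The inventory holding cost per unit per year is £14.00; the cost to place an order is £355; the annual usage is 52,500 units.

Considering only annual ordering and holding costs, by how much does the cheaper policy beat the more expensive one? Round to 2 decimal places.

£3,661.16

For each Q, cost = (D/Q)·S + (Q/2)·H.
TC(900) = (52,500/900)×355 + (900/2)×14 = £27,008.33
TC(2,012) = (52,500/2,012)×355 + (2,012/2)×14 = £23,347.17
Lots of 2,012 are cheaper by £3,661.16.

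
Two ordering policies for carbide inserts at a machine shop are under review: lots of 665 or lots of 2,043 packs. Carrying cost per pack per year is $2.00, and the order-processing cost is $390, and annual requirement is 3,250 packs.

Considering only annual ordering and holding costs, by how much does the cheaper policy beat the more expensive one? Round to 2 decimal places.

$92.40

Annual cost at Q: ordering D·S/Q plus holding Q·H/2.
TC(665) = (3,250/665)×390 + (665/2)×2 = $2,571.02
TC(2,043) = (3,250/2,043)×390 + (2,043/2)×2 = $2,663.41
|ΔTC| = |$2,571.02 − $2,663.41| = $92.40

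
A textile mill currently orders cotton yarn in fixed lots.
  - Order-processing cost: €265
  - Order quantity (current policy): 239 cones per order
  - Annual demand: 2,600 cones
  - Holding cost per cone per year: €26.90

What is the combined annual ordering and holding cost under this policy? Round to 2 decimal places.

€6,097.40

Orders/yr = 2,600/239 = 10.879; ordering cost = 10.879 × €265 = €2,882.85
Average inventory = 239/2 = 119.5; holding cost = 119.5 × €26.9 = €3,214.55
Total = €2,882.85 + €3,214.55 = €6,097.40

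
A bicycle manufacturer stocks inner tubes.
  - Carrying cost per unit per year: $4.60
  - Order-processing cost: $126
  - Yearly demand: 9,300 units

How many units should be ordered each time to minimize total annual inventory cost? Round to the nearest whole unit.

714 units

2DS/H = 2·9,300·126/4.6 = 509,478.26
EOQ = √509,478.26 ≈ 713.78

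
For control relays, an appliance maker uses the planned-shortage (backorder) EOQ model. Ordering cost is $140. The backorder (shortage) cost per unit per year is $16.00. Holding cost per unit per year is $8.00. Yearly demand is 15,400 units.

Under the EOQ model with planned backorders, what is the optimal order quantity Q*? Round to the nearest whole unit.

899 units

Basic EOQ = √(2·15,400·140/8) = 734.166
Backorder adjustment √((H+b)/b) = √((8+16)/16) = 1.2247
Q* = 734.166 × 1.2247 ≈ 899.17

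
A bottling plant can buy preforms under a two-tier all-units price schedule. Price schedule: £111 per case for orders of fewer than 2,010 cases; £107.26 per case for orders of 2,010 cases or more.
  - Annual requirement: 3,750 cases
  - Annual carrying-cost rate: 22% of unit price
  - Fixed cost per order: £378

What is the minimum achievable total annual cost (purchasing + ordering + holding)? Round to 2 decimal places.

£424,570.50

H₁ = 22%×£111 = £24.4200;  H₂ = 22%×£107.26 = £23.5972
EOQ₁ = √(2×3,750×378/24.4200) = 340.72  (< 2,010, feasible at tier 1)
EOQ₂ = √(2×3,750×378/23.5972) = 346.61  (< 2,010 → use Q = 2,010 at tier-2 price)
TC(tier 1 (EOQ₁), Q≈340.7) = £424,570.50
TC(tier 2, Q≈2,010.0) = £426,645.41
Minimum at tier 1 (EOQ₁): £424,570.50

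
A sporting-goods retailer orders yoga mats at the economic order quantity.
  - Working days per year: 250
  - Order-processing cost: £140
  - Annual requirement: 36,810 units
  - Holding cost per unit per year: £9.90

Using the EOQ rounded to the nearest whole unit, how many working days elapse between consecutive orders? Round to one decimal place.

EOQ = √(2DS/H) = √(2 × 36,810 × 140 / 9.9)
    = √(1,041,090.91) ≈ 1,020.34 → Q = 1,020 units
T = Q/D × 250 days = 1,020/36,810 × 250 = 6.927 days

6.9 days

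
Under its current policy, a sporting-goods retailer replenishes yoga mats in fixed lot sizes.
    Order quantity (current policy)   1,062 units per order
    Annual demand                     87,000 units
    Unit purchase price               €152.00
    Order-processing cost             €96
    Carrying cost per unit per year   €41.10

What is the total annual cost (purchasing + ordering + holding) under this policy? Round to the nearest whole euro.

Orders/yr = 87,000/1,062 = 81.921; ordering cost = 81.921 × €96 = €7,864.41
Average inventory = 1,062/2 = 531; holding cost = 531 × €41.1 = €21,824.10
Purchase cost = D·C = 87,000 × 152 = €13,224,000.00
Total = €7,864.41 + €21,824.10 + €13,224,000.00 = €13,253,688.51

€13,253,689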